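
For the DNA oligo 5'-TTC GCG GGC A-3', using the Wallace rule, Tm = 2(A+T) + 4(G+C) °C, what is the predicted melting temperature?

Counting bases: G=4, A=1, C=3, T=2
A+T = 3, G+C = 7
Tm = 2×3 + 4×7 = 34°C

34°C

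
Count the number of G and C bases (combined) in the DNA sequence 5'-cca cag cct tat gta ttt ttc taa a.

8

A=7, C=6, G=2, T=10
Total G or C: 2 + 6 = 8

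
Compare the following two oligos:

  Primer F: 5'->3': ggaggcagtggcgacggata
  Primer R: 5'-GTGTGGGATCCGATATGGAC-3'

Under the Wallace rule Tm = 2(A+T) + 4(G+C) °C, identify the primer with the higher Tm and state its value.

Primer F, 66°C

Primer F: A+T=7, G+C=13 → Tm = 2(7)+4(13) = 66°C
Primer R: A+T=9, G+C=11 → Tm = 2(9)+4(11) = 62°C
66°C vs 62°C → primer F is higher.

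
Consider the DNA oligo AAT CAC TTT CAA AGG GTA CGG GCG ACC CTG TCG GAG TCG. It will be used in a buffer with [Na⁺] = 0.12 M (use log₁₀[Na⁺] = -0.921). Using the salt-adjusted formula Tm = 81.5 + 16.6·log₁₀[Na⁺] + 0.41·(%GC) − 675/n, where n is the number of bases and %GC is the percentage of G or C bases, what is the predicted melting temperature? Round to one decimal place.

Length n = 39. Scanning the sequence gives T=8, A=9, G=12, C=10.
G+C = 22, so %GC = 22/39 × 100 = 56.41%
Salt term: 16.6 × (-0.921) = -15.289
GC term: 0.41 × 56.41 = 23.128; length term: −675/39 = −17.308
Tm = 81.5 + (-15.289) + 23.128 − 17.308 = 72.031 → 72.0°C

72.0°C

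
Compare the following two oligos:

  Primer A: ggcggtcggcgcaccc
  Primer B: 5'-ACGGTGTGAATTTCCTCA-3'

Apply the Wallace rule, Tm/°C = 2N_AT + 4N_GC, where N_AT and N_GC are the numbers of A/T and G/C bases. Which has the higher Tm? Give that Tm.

Primer A: A+T=2, G+C=14 → Tm = 2(2)+4(14) = 60°C
Primer B: A+T=10, G+C=8 → Tm = 2(10)+4(8) = 52°C
60°C vs 52°C → primer A is higher.

Primer A, 60°C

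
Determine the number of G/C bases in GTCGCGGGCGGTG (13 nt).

11

Scanning the sequence gives C=3, G=8, A=0, T=2.
G+C = 8 + 3 = 11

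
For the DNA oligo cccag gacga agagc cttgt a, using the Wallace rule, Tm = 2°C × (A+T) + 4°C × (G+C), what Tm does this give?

66°C

Scanning the sequence gives T=3, C=6, G=6, A=6.
AT pairs contribute 9, GC pairs contribute 12.
Tm = 2(9) + 4(12) = 18 + 48 = 66°C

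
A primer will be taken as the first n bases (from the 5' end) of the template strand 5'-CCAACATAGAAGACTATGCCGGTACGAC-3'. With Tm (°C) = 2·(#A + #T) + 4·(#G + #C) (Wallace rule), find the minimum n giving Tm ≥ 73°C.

First 24 bases: CCAACATAGAAGACTATGCCGGTA → Tm = 70°C (< 73°C)
First 25 bases: CCAACATAGAAGACTATGCCGGTAC → Tm = 74°C (≥ 73°C)
Since every base adds ≥2°C, Tm only increases with n, so the threshold is first crossed at n = 25.

n = 25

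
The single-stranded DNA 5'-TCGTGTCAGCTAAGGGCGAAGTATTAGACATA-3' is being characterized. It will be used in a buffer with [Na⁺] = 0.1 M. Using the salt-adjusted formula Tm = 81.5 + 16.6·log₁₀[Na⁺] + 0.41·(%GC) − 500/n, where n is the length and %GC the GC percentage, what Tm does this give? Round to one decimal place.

Length n = 32. Base counts: A=10, G=9, C=5, T=8
G+C = 14, so %GC = 14/32 × 100 = 43.75%
Salt term: 16.6 × (-1) = -16.6
GC term: 0.41 × 43.75 = 17.938; length term: −500/32 = −15.625
Tm = 81.5 + (-16.6) + 17.938 − 15.625 = 67.213 → 67.2°C

67.2°C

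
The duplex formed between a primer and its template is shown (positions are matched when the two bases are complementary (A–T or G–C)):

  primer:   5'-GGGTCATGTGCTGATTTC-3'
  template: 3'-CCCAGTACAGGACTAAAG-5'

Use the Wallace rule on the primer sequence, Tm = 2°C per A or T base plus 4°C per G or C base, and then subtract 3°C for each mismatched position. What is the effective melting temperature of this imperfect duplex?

51°C

Primer base counts: A=2, T=7, G=6, C=3 → A+T=9, G+C=9
Perfect-match Tm = 2(9) + 4(9) = 18 + 36 = 54°C
Mismatches (positions where the bases are not complementary): 1 (at position 10)
Effective Tm = 54 − 1×3 = 54 − 3 = 51°C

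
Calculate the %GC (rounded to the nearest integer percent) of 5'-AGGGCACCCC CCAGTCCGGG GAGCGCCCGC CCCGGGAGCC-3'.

A=5, C=19, G=15, T=1
G+C = 15 + 19 = 34 out of 40 bases
%GC = 34/40 × 100 = 85% ≈ 85%

85%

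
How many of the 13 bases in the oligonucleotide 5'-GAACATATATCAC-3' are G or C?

Scanning the sequence gives A=6, T=3, C=3, G=1.
G+C = 1 + 3 = 4

4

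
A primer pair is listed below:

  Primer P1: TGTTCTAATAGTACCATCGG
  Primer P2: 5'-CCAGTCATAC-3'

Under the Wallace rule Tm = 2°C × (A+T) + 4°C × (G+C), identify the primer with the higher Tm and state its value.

Primer P1: A+T=12, G+C=8 → Tm = 2(12)+4(8) = 56°C
Primer P2: A+T=5, G+C=5 → Tm = 2(5)+4(5) = 30°C
56°C vs 30°C → primer P1 is higher.

Primer P1, 56°C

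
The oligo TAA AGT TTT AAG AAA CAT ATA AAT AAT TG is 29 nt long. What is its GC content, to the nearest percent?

14%

Scanning the sequence gives C=1, T=10, A=15, G=3.
G+C = 3 + 1 = 4 out of 29 bases
%GC = 4/29 × 100 = 13.79% ≈ 14%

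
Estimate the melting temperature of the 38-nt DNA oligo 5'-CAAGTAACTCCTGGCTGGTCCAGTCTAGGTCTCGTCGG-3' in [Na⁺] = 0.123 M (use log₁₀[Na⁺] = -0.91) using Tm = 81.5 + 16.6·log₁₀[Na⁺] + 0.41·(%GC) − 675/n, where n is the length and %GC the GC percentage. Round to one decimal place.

Length n = 38. Base counts: T=10, G=11, A=6, C=11
G+C = 22, so %GC = 22/38 × 100 = 57.895%
Salt term: 16.6 × (-0.91) = -15.106
GC term: 0.41 × 57.895 = 23.737; length term: −675/38 = −17.763
Tm = 81.5 + (-15.106) + 23.737 − 17.763 = 72.368 → 72.4°C

72.4°C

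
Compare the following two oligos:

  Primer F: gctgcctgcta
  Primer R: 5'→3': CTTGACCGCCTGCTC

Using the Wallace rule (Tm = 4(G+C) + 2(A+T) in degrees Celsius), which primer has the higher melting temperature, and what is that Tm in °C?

Primer F: A+T=4, G+C=7 → Tm = 2(4)+4(7) = 36°C
Primer R: A+T=5, G+C=10 → Tm = 2(5)+4(10) = 50°C
36°C vs 50°C → primer R is higher.

Primer R, 50°C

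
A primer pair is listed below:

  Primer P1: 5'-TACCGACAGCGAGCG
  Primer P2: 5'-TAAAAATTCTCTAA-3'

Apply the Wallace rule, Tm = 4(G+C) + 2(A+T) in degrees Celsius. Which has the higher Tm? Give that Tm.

Primer P1: A+T=5, G+C=10 → Tm = 2(5)+4(10) = 50°C
Primer P2: A+T=12, G+C=2 → Tm = 2(12)+4(2) = 32°C
50°C vs 32°C → primer P1 is higher.

Primer P1, 50°C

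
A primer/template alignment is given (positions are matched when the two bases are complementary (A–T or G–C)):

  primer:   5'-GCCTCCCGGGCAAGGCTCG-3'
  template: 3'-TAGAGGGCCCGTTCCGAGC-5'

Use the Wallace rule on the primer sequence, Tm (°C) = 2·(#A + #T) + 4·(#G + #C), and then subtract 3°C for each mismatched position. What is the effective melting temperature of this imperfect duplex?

62°C

Primer base counts: A=2, T=2, G=7, C=8 → A+T=4, G+C=15
Perfect-match Tm = 2(4) + 4(15) = 8 + 60 = 68°C
Mismatches (positions where the bases are not complementary): 2 (at positions 1, 2)
Effective Tm = 68 − 2×3 = 68 − 6 = 62°C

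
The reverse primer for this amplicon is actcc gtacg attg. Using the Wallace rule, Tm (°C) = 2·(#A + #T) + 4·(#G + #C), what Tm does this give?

42°C

G=3, T=4, A=3, C=4
So N_AT = 7 and N_GC = 7.
Tm = 2×7 + 4×7 = 42°C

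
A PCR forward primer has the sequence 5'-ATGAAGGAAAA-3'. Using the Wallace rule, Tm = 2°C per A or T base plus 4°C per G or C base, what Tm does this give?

Scanning the sequence gives A=7, C=0, G=3, T=1.
A+T = 8, G+C = 3
Tm = 4·3 + 2·8 = 12 + 16 = 28°C

28°C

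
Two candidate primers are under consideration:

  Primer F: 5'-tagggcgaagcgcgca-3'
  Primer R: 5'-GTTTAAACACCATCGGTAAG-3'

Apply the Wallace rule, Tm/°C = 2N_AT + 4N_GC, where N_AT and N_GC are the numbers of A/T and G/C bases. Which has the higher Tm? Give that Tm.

Primer F: A+T=5, G+C=11 → Tm = 2(5)+4(11) = 54°C
Primer R: A+T=12, G+C=8 → Tm = 2(12)+4(8) = 56°C
54°C vs 56°C → primer R is higher.

Primer R, 56°C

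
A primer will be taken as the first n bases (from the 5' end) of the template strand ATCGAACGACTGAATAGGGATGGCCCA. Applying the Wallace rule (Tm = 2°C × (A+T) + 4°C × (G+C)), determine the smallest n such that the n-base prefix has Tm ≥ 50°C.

n = 18

First 17 bases: ATCGAACGACTGAATAG → Tm = 48°C (< 50°C)
First 18 bases: ATCGAACGACTGAATAGG → Tm = 52°C (≥ 50°C)
Since every base adds ≥2°C, Tm only increases with n, so the threshold is first crossed at n = 18.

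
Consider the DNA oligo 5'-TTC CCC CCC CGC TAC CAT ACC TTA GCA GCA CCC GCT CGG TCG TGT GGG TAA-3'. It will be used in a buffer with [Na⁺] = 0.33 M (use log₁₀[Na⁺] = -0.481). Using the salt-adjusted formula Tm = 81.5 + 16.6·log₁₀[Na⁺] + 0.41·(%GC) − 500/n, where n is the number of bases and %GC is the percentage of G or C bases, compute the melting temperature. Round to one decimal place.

Length n = 51. Counting bases: T=11, G=11, A=8, C=21
G+C = 32, so %GC = 32/51 × 100 = 62.745%
Salt term: 16.6 × (-0.481) = -7.985
GC term: 0.41 × 62.745 = 25.725; length term: −500/51 = −9.804
Tm = 81.5 + (-7.985) + 25.725 − 9.804 = 89.436 → 89.4°C

89.4°C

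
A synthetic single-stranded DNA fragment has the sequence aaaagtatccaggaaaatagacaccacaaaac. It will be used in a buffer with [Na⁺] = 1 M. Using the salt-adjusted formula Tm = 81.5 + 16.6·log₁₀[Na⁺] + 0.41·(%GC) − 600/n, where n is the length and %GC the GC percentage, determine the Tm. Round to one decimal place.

76.8°C

Length n = 32. Base counts: G=4, A=18, T=3, C=7
G+C = 11, so %GC = 11/32 × 100 = 34.375%
Salt term: 16.6 × (0) = 0
GC term: 0.41 × 34.375 = 14.094; length term: −600/32 = −18.75
Tm = 81.5 + (0) + 14.094 − 18.75 = 76.844 → 76.8°C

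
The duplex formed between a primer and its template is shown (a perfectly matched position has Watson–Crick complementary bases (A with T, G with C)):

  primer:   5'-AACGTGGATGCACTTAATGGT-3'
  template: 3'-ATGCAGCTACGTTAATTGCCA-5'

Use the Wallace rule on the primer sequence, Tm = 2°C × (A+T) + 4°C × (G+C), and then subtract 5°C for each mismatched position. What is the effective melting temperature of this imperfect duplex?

Primer base counts: A=6, T=6, G=6, C=3 → A+T=12, G+C=9
Perfect-match Tm = 2(12) + 4(9) = 24 + 36 = 60°C
Mismatches (positions where the bases are not complementary): 4 (at positions 1, 6, 13, 18)
Effective Tm = 60 − 4×5 = 60 − 20 = 40°C

40°C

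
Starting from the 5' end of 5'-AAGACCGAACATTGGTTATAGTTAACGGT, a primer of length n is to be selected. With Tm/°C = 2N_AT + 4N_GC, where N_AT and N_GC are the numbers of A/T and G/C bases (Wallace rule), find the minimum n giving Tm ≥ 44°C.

First 14 bases: AAGACCGAACATTG → Tm = 40°C (< 44°C)
First 15 bases: AAGACCGAACATTGG → Tm = 44°C (≥ 44°C)
Each additional base adds 2°C (A/T) or 4°C (G/C), so Tm is non-decreasing in n; n = 15 is the first length to reach 44°C.

n = 15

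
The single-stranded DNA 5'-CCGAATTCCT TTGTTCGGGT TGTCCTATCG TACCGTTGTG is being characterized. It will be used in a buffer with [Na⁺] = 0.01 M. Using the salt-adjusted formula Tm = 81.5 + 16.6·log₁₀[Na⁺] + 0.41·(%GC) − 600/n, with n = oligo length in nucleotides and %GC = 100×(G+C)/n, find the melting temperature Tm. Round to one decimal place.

Length n = 40. Scanning the sequence gives A=4, G=10, C=10, T=16.
G+C = 20, so %GC = 20/40 × 100 = 50%
Salt term: 16.6 × (-2) = -33.2
GC term: 0.41 × 50 = 20.5; length term: −600/40 = −15
Tm = 81.5 + (-33.2) + 20.5 − 15 = 53.8 → 53.8°C

53.8°C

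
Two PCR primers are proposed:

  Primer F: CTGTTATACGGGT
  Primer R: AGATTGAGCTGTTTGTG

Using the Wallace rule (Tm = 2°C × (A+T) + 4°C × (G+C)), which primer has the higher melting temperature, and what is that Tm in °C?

Primer F: A+T=7, G+C=6 → Tm = 2(7)+4(6) = 38°C
Primer R: A+T=10, G+C=7 → Tm = 2(10)+4(7) = 48°C
38°C vs 48°C → primer R is higher.

Primer R, 48°C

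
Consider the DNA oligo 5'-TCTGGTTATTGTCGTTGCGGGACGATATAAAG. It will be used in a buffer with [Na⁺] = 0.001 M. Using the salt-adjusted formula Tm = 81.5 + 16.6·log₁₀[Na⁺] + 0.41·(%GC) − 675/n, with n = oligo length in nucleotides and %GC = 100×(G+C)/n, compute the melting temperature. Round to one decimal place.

Length n = 32. Base counts: T=11, G=10, C=4, A=7
G+C = 14, so %GC = 14/32 × 100 = 43.75%
Salt term: 16.6 × (-3) = -49.8
GC term: 0.41 × 43.75 = 17.938; length term: −675/32 = −21.094
Tm = 81.5 + (-49.8) + 17.938 − 21.094 = 28.544 → 28.5°C

28.5°C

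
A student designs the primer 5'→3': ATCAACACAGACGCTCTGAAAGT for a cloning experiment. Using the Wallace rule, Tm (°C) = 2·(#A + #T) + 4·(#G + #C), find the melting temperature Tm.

66°C

A=9, T=4, G=4, C=6
AT pairs contribute 13, GC pairs contribute 10.
Tm = 4·10 + 2·13 = 40 + 26 = 66°C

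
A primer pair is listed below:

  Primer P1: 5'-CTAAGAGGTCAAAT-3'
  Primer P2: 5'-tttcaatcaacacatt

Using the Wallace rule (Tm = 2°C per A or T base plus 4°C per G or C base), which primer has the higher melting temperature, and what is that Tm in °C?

Primer P1: A+T=9, G+C=5 → Tm = 2(9)+4(5) = 38°C
Primer P2: A+T=12, G+C=4 → Tm = 2(12)+4(4) = 40°C
38°C vs 40°C → primer P2 is higher.

Primer P2, 40°C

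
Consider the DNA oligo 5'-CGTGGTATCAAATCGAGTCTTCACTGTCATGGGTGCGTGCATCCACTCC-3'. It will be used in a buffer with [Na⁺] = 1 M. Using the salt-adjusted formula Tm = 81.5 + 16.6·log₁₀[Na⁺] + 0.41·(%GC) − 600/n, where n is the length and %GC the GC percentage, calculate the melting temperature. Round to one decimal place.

Length n = 49. T=14, C=14, A=9, G=12
G+C = 26, so %GC = 26/49 × 100 = 53.061%
Salt term: 16.6 × (0) = 0
GC term: 0.41 × 53.061 = 21.755; length term: −600/49 = −12.245
Tm = 81.5 + (0) + 21.755 − 12.245 = 91.01 → 91.0°C

91.0°C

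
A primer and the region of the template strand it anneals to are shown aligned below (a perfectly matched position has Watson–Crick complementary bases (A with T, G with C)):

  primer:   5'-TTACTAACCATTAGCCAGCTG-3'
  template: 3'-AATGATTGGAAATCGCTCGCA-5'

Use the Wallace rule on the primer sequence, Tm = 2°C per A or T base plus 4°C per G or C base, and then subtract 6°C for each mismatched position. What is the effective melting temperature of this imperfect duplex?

36°C

Primer base counts: A=6, T=6, G=3, C=6 → A+T=12, G+C=9
Perfect-match Tm = 2(12) + 4(9) = 24 + 36 = 60°C
Mismatches (positions where the bases are not complementary): 4 (at positions 10, 16, 20, 21)
Effective Tm = 60 − 4×6 = 60 − 24 = 36°C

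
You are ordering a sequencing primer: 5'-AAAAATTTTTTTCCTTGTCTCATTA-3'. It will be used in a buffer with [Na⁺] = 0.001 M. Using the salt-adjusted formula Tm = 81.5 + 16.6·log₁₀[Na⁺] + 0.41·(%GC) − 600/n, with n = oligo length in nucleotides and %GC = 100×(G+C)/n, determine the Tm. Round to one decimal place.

15.9°C

Length n = 25. Base counts: C=4, A=7, G=1, T=13
G+C = 5, so %GC = 5/25 × 100 = 20%
Salt term: 16.6 × (-3) = -49.8
GC term: 0.41 × 20 = 8.2; length term: −600/25 = −24
Tm = 81.5 + (-49.8) + 8.2 − 24 = 15.9 → 15.9°C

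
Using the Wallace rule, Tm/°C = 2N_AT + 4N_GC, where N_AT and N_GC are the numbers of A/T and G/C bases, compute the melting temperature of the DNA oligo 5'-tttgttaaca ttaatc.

38°C

Base counts: G=1, C=2, A=5, T=8
So N_AT = 13 and N_GC = 3.
Tm = 2×13 + 4×3 = 38°C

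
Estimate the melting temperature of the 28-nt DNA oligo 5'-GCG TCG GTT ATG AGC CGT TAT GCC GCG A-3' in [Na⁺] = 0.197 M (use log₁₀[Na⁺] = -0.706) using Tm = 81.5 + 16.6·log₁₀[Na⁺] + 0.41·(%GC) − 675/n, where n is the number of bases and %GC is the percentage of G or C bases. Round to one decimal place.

70.6°C

Length n = 28. Scanning the sequence gives G=10, T=7, A=4, C=7.
G+C = 17, so %GC = 17/28 × 100 = 60.714%
Salt term: 16.6 × (-0.706) = -11.72
GC term: 0.41 × 60.714 = 24.893; length term: −675/28 = −24.107
Tm = 81.5 + (-11.72) + 24.893 − 24.107 = 70.566 → 70.6°C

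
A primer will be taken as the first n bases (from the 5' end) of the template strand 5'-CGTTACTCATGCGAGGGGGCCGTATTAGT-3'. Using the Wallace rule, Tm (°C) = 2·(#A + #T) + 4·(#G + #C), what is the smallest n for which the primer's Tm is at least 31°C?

First 10 bases: CGTTACTCAT → Tm = 28°C (< 31°C)
First 11 bases: CGTTACTCATG → Tm = 32°C (≥ 31°C)
Since every base adds ≥2°C, Tm only increases with n, so the threshold is first crossed at n = 11.

n = 11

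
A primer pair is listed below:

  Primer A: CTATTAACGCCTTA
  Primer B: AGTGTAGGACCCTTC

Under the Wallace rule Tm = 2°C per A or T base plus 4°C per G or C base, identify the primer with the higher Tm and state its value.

Primer B, 46°C

Primer A: A+T=9, G+C=5 → Tm = 2(9)+4(5) = 38°C
Primer B: A+T=7, G+C=8 → Tm = 2(7)+4(8) = 46°C
38°C vs 46°C → primer B is higher.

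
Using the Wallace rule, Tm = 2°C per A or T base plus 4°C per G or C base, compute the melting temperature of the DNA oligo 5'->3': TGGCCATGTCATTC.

Base counts: A=2, G=3, C=4, T=5
A+T = 7, G+C = 7
Tm = 2×7 + 4×7 = 42°C

42°C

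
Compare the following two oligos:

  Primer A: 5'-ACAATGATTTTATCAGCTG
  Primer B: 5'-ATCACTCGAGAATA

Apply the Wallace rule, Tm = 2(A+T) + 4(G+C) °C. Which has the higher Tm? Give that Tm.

Primer A, 50°C

Primer A: A+T=13, G+C=6 → Tm = 2(13)+4(6) = 50°C
Primer B: A+T=9, G+C=5 → Tm = 2(9)+4(5) = 38°C
50°C vs 38°C → primer A is higher.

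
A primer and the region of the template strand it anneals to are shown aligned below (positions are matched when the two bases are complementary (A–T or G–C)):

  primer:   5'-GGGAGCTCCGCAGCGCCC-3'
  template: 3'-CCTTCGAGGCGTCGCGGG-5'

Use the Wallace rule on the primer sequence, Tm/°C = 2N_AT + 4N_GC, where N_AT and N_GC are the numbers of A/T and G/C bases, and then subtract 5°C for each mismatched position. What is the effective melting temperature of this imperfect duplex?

61°C

Primer base counts: A=2, T=1, G=7, C=8 → A+T=3, G+C=15
Perfect-match Tm = 2(3) + 4(15) = 6 + 60 = 66°C
Mismatches (positions where the bases are not complementary): 1 (at position 3)
Effective Tm = 66 − 1×5 = 66 − 5 = 61°C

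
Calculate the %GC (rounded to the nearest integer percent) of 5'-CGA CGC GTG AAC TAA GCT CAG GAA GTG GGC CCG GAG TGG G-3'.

65%

Scanning the sequence gives T=5, C=9, G=17, A=9.
G+C = 17 + 9 = 26 out of 40 bases
%GC = 26/40 × 100 = 65% ≈ 65%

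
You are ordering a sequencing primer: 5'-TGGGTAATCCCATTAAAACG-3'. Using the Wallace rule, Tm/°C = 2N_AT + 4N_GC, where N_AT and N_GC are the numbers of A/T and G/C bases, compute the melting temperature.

Base counts: T=5, C=4, G=4, A=7
AT pairs contribute 12, GC pairs contribute 8.
Tm = 2×12 + 4×8 = 56°C

56°C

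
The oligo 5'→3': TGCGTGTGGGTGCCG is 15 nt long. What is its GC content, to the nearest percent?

73%

A=0, T=4, G=8, C=3
G+C = 8 + 3 = 11 out of 15 bases
%GC = 11/15 × 100 = 73.33% ≈ 73%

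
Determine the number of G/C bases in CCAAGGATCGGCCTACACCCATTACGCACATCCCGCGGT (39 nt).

Scanning the sequence gives T=6, G=8, C=16, A=9.
Total G or C: 8 + 16 = 24

24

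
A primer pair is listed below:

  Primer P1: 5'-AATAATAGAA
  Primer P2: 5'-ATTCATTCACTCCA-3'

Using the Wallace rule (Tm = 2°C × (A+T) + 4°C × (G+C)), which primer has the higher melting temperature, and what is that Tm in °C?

Primer P2, 38°C

Primer P1: A+T=9, G+C=1 → Tm = 2(9)+4(1) = 22°C
Primer P2: A+T=9, G+C=5 → Tm = 2(9)+4(5) = 38°C
22°C vs 38°C → primer P2 is higher.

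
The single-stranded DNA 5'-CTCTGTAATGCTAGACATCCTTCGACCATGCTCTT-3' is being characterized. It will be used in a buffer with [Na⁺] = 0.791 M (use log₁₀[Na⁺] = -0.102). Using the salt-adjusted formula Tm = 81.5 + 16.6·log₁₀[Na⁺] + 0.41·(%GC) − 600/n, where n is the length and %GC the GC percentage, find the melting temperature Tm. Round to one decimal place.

Length n = 35. Counting bases: G=5, A=7, T=12, C=11
G+C = 16, so %GC = 16/35 × 100 = 45.714%
Salt term: 16.6 × (-0.102) = -1.693
GC term: 0.41 × 45.714 = 18.743; length term: −600/35 = −17.143
Tm = 81.5 + (-1.693) + 18.743 − 17.143 = 81.407 → 81.4°C

81.4°C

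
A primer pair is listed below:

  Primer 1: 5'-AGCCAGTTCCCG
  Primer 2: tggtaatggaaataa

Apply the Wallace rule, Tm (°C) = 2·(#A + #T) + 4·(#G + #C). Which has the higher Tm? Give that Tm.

Primer 1, 40°C

Primer 1: A+T=4, G+C=8 → Tm = 2(4)+4(8) = 40°C
Primer 2: A+T=11, G+C=4 → Tm = 2(11)+4(4) = 38°C
40°C vs 38°C → primer 1 is higher.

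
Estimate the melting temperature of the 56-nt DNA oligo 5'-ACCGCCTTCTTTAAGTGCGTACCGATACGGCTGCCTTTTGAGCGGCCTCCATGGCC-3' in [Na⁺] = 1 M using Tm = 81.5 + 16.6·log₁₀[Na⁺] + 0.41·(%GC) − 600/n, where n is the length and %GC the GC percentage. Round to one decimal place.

94.9°C

Length n = 56. A=8, C=19, T=15, G=14
G+C = 33, so %GC = 33/56 × 100 = 58.929%
Salt term: 16.6 × (0) = 0
GC term: 0.41 × 58.929 = 24.161; length term: −600/56 = −10.714
Tm = 81.5 + (0) + 24.161 − 10.714 = 94.947 → 94.9°C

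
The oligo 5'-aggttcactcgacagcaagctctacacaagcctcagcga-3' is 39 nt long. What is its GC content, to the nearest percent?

54%

Scanning the sequence gives A=12, T=6, C=13, G=8.
G+C = 8 + 13 = 21 out of 39 bases
%GC = 21/39 × 100 = 53.85% ≈ 54%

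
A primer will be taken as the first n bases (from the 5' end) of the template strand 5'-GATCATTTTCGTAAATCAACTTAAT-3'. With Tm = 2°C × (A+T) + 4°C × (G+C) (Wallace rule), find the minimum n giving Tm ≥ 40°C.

First 15 bases: GATCATTTTCGTAAA → Tm = 38°C (< 40°C)
First 16 bases: GATCATTTTCGTAAAT → Tm = 40°C (≥ 40°C)
Each additional base adds 2°C (A/T) or 4°C (G/C), so Tm is non-decreasing in n; n = 16 is the first length to reach 40°C.

n = 16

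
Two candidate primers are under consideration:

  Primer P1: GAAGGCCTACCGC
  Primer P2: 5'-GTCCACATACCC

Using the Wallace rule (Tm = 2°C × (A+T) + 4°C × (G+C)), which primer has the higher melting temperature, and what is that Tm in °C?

Primer P1, 44°C

Primer P1: A+T=4, G+C=9 → Tm = 2(4)+4(9) = 44°C
Primer P2: A+T=5, G+C=7 → Tm = 2(5)+4(7) = 38°C
44°C vs 38°C → primer P1 is higher.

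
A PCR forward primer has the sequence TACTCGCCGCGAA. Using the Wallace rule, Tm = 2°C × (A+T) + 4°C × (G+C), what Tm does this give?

42°C

Base counts: A=3, C=5, T=2, G=3
AT pairs contribute 5, GC pairs contribute 8.
Tm = 4·8 + 2·5 = 32 + 10 = 42°C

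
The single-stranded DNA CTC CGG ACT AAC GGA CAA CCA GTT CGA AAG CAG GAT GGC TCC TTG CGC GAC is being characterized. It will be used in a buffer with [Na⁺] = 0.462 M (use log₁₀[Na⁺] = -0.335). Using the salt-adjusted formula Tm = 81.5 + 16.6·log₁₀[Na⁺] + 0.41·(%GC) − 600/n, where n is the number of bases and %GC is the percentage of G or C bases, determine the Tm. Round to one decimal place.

Length n = 51. Scanning the sequence gives G=14, T=8, A=13, C=16.
G+C = 30, so %GC = 30/51 × 100 = 58.824%
Salt term: 16.6 × (-0.335) = -5.561
GC term: 0.41 × 58.824 = 24.118; length term: −600/51 = −11.765
Tm = 81.5 + (-5.561) + 24.118 − 11.765 = 88.292 → 88.3°C

88.3°C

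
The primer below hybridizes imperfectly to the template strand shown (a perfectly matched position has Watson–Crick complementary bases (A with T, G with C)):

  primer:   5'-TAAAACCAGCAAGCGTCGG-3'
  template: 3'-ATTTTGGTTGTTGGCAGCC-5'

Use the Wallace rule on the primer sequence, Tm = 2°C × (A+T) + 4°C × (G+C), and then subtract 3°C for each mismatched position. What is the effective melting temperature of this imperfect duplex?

Primer base counts: A=7, T=2, G=5, C=5 → A+T=9, G+C=10
Perfect-match Tm = 2(9) + 4(10) = 18 + 40 = 58°C
Mismatches (positions where the bases are not complementary): 2 (at positions 9, 13)
Effective Tm = 58 − 2×3 = 58 − 6 = 52°C

52°C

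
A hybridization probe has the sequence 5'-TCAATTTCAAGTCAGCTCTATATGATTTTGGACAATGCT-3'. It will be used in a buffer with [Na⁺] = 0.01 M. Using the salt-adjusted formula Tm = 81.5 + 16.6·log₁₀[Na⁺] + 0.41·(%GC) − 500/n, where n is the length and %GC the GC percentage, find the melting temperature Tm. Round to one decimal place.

Length n = 39. Base counts: T=15, G=6, A=11, C=7
G+C = 13, so %GC = 13/39 × 100 = 33.333%
Salt term: 16.6 × (-2) = -33.2
GC term: 0.41 × 33.333 = 13.667; length term: −500/39 = −12.821
Tm = 81.5 + (-33.2) + 13.667 − 12.821 = 49.146 → 49.1°C

49.1°C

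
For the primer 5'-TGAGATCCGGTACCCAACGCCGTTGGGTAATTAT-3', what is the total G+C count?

Scanning the sequence gives C=8, G=9, A=8, T=9.
Total G or C: 9 + 8 = 17

17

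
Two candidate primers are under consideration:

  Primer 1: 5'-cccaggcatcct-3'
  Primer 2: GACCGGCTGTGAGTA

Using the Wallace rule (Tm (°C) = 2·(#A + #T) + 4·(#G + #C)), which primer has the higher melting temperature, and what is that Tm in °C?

Primer 1: A+T=4, G+C=8 → Tm = 2(4)+4(8) = 40°C
Primer 2: A+T=6, G+C=9 → Tm = 2(6)+4(9) = 48°C
40°C vs 48°C → primer 2 is higher.

Primer 2, 48°C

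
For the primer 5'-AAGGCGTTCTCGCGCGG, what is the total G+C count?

12

Base counts: G=7, T=3, C=5, A=2
G+C = 7 + 5 = 12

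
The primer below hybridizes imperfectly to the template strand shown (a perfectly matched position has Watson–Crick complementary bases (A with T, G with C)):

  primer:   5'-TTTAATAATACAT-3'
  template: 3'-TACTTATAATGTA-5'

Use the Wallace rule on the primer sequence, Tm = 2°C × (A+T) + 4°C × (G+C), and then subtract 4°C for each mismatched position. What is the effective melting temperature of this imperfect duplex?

Primer base counts: A=6, T=6, G=0, C=1 → A+T=12, G+C=1
Perfect-match Tm = 2(12) + 4(1) = 24 + 4 = 28°C
Mismatches (positions where the bases are not complementary): 3 (at positions 1, 3, 8)
Effective Tm = 28 − 3×4 = 28 − 12 = 16°C

16°C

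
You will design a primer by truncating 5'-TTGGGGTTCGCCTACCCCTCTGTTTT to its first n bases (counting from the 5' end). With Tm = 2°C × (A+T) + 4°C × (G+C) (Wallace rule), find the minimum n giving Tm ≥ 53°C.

n = 17

First 16 bases: TTGGGGTTCGCCTACC → Tm = 52°C (< 53°C)
First 17 bases: TTGGGGTTCGCCTACCC → Tm = 56°C (≥ 53°C)
Since every base adds ≥2°C, Tm only increases with n, so the threshold is first crossed at n = 17.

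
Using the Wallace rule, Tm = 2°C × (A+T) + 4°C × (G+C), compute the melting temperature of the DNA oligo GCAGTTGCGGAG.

40°C

A=2, C=2, T=2, G=6
So N_AT = 4 and N_GC = 8.
Tm = 4·8 + 2·4 = 32 + 8 = 40°C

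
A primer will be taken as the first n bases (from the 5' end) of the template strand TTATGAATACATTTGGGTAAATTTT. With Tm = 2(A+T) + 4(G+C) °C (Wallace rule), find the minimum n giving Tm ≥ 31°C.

n = 14

First 13 bases: TTATGAATACATT → Tm = 30°C (< 31°C)
First 14 bases: TTATGAATACATTT → Tm = 32°C (≥ 31°C)
Since every base adds ≥2°C, Tm only increases with n, so the threshold is first crossed at n = 14.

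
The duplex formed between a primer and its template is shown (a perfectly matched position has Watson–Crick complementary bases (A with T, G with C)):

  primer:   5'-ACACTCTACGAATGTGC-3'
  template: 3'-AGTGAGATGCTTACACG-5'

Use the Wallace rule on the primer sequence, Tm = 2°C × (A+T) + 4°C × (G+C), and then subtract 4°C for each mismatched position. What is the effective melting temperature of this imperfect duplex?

46°C

Primer base counts: A=5, T=4, G=3, C=5 → A+T=9, G+C=8
Perfect-match Tm = 2(9) + 4(8) = 18 + 32 = 50°C
Mismatches (positions where the bases are not complementary): 1 (at position 1)
Effective Tm = 50 − 1×4 = 50 − 4 = 46°C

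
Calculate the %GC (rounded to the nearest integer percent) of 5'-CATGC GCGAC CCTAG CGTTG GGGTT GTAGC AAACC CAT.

T=8, G=11, C=11, A=8
G+C = 11 + 11 = 22 out of 38 bases
%GC = 22/38 × 100 = 57.89% ≈ 58%

58%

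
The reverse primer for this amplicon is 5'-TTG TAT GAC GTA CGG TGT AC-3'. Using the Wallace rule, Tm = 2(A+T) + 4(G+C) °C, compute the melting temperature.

58°C

Base counts: C=3, A=4, G=6, T=7
AT pairs contribute 11, GC pairs contribute 9.
Tm = 4·9 + 2·11 = 36 + 22 = 58°C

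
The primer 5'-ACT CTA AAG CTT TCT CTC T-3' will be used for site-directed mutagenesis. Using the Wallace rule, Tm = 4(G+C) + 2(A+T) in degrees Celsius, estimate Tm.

52°C

Counting bases: G=1, C=6, A=4, T=8
So N_AT = 12 and N_GC = 7.
Tm = 2(12) + 4(7) = 24 + 28 = 52°C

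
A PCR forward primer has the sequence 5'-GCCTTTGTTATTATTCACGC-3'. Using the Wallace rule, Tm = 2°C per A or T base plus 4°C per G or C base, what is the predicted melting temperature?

Base counts: A=3, T=9, C=5, G=3
AT pairs contribute 12, GC pairs contribute 8.
Tm = 4·8 + 2·12 = 32 + 24 = 56°C

56°C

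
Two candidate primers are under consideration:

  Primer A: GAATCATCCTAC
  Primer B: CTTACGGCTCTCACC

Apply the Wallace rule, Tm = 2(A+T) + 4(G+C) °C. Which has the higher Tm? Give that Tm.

Primer B, 48°C

Primer A: A+T=7, G+C=5 → Tm = 2(7)+4(5) = 34°C
Primer B: A+T=6, G+C=9 → Tm = 2(6)+4(9) = 48°C
34°C vs 48°C → primer B is higher.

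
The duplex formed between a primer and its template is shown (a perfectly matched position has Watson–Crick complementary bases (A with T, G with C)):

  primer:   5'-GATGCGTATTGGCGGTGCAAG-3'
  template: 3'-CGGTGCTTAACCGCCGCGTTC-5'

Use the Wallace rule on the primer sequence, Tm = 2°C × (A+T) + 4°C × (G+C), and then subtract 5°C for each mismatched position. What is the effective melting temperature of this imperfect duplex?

41°C

Primer base counts: A=4, T=5, G=9, C=3 → A+T=9, G+C=12
Perfect-match Tm = 2(9) + 4(12) = 18 + 48 = 66°C
Mismatches (positions where the bases are not complementary): 5 (at positions 2, 3, 4, 7, 16)
Effective Tm = 66 − 5×5 = 66 − 25 = 41°C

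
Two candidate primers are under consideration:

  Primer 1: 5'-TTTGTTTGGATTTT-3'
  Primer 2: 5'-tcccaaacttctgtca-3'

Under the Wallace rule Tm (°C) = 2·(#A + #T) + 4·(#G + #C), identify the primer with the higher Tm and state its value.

Primer 1: A+T=11, G+C=3 → Tm = 2(11)+4(3) = 34°C
Primer 2: A+T=9, G+C=7 → Tm = 2(9)+4(7) = 46°C
34°C vs 46°C → primer 2 is higher.

Primer 2, 46°C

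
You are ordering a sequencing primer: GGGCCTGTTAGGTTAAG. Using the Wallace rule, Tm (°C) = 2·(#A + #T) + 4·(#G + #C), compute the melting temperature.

Scanning the sequence gives A=3, C=2, G=7, T=5.
A+T = 8, G+C = 9
Tm = 2×8 + 4×9 = 52°C

52°C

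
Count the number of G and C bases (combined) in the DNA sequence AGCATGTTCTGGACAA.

7

A=5, T=4, G=4, C=3
G+C = 4 + 3 = 7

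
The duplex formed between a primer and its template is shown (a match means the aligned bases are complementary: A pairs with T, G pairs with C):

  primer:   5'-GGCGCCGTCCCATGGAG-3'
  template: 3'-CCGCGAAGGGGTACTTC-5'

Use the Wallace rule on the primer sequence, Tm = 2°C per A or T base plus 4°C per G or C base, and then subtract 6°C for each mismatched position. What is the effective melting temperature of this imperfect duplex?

36°C

Primer base counts: A=2, T=2, G=7, C=6 → A+T=4, G+C=13
Perfect-match Tm = 2(4) + 4(13) = 8 + 52 = 60°C
Mismatches (positions where the bases are not complementary): 4 (at positions 6, 7, 8, 15)
Effective Tm = 60 − 4×6 = 60 − 24 = 36°C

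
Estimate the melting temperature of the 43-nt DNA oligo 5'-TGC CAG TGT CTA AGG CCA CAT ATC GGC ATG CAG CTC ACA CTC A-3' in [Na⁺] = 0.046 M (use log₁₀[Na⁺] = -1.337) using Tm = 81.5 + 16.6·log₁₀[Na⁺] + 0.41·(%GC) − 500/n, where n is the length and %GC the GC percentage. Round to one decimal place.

69.6°C

Length n = 43. C=14, A=11, G=9, T=9
G+C = 23, so %GC = 23/43 × 100 = 53.488%
Salt term: 16.6 × (-1.337) = -22.194
GC term: 0.41 × 53.488 = 21.93; length term: −500/43 = −11.628
Tm = 81.5 + (-22.194) + 21.93 − 11.628 = 69.608 → 69.6°C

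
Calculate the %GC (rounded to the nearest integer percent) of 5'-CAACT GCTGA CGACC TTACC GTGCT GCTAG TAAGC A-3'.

Scanning the sequence gives C=11, G=8, T=8, A=9.
G+C = 8 + 11 = 19 out of 36 bases
%GC = 19/36 × 100 = 52.78% ≈ 53%

53%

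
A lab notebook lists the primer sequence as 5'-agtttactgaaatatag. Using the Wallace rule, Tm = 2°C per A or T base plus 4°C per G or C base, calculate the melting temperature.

Counting bases: A=7, C=1, T=6, G=3
So N_AT = 13 and N_GC = 4.
Tm = 2×13 + 4×4 = 42°C

42°C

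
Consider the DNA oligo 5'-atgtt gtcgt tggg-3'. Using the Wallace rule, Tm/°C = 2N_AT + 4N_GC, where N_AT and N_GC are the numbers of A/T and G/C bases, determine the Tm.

42°C

T=6, A=1, C=1, G=6
A+T = 7, G+C = 7
Tm = 4·7 + 2·7 = 28 + 14 = 42°C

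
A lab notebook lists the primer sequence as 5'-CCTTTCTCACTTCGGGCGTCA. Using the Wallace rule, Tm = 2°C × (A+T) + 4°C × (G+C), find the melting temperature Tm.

66°C

C=8, A=2, T=7, G=4
AT pairs contribute 9, GC pairs contribute 12.
Tm = 4·12 + 2·9 = 48 + 18 = 66°C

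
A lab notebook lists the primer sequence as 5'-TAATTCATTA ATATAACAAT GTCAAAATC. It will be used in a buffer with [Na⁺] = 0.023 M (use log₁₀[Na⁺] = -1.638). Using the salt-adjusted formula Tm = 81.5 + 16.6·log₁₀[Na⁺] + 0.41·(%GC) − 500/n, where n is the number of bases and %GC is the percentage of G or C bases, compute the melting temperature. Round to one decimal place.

Length n = 29. Scanning the sequence gives A=14, C=4, T=10, G=1.
G+C = 5, so %GC = 5/29 × 100 = 17.241%
Salt term: 16.6 × (-1.638) = -27.191
GC term: 0.41 × 17.241 = 7.069; length term: −500/29 = −17.241
Tm = 81.5 + (-27.191) + 7.069 − 17.241 = 44.137 → 44.1°C

44.1°C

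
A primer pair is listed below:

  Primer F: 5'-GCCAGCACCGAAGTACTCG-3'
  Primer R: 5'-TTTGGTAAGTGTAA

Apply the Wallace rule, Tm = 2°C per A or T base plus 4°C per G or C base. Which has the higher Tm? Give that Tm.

Primer F: A+T=7, G+C=12 → Tm = 2(7)+4(12) = 62°C
Primer R: A+T=10, G+C=4 → Tm = 2(10)+4(4) = 36°C
62°C vs 36°C → primer F is higher.

Primer F, 62°C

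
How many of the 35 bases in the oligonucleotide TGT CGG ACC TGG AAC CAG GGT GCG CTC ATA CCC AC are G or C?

Base counts: A=7, T=6, G=10, C=12
Total G or C: 10 + 12 = 22

22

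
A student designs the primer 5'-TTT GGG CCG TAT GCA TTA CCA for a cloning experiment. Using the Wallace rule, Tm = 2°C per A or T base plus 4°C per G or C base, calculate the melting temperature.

Base counts: G=5, T=7, C=5, A=4
So N_AT = 11 and N_GC = 10.
Tm = 2×11 + 4×10 = 62°C

62°C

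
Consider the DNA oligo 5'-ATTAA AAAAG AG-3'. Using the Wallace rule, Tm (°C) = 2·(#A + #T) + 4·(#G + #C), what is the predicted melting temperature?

28°C

Base counts: A=8, T=2, C=0, G=2
So N_AT = 10 and N_GC = 2.
Tm = 4·2 + 2·10 = 8 + 20 = 28°C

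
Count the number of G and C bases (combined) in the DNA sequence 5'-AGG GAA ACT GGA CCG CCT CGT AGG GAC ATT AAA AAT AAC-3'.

18

Base counts: T=6, C=8, G=10, A=15
Total G or C: 10 + 8 = 18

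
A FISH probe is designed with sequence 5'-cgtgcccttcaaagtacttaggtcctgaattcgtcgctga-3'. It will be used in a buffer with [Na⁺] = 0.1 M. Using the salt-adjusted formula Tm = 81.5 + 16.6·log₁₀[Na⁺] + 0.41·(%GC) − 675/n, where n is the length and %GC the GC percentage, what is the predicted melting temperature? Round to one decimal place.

Length n = 40. Base counts: G=9, A=8, T=12, C=11
G+C = 20, so %GC = 20/40 × 100 = 50%
Salt term: 16.6 × (-1) = -16.6
GC term: 0.41 × 50 = 20.5; length term: −675/40 = −16.875
Tm = 81.5 + (-16.6) + 20.5 − 16.875 = 68.525 → 68.5°C

68.5°C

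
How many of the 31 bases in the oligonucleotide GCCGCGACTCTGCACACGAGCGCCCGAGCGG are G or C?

Scanning the sequence gives T=2, C=13, G=11, A=5.
Total G or C: 11 + 13 = 24

24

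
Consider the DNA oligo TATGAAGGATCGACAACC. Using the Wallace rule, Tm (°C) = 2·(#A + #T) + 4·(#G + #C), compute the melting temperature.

Base counts: A=7, T=3, G=4, C=4
AT pairs contribute 10, GC pairs contribute 8.
Tm = 2(10) + 4(8) = 20 + 32 = 52°C

52°C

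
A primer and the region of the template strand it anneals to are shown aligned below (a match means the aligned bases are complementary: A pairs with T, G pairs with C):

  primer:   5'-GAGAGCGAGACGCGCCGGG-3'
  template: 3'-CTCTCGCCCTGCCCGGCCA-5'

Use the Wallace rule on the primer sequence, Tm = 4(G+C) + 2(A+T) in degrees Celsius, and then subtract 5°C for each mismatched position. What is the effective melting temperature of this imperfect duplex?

53°C

Primer base counts: A=4, T=0, G=10, C=5 → A+T=4, G+C=15
Perfect-match Tm = 2(4) + 4(15) = 8 + 60 = 68°C
Mismatches (positions where the bases are not complementary): 3 (at positions 8, 13, 19)
Effective Tm = 68 − 3×5 = 68 − 15 = 53°C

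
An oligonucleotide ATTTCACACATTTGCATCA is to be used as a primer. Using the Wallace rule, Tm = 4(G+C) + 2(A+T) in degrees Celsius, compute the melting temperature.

Scanning the sequence gives T=7, A=6, G=1, C=5.
So N_AT = 13 and N_GC = 6.
Tm = 2(13) + 4(6) = 26 + 24 = 50°C

50°C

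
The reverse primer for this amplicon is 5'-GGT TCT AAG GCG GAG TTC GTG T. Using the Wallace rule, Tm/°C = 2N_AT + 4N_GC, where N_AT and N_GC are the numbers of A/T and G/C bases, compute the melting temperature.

68°C

Counting bases: C=3, A=3, T=7, G=9
A+T = 10, G+C = 12
Tm = 2(10) + 4(12) = 20 + 48 = 68°C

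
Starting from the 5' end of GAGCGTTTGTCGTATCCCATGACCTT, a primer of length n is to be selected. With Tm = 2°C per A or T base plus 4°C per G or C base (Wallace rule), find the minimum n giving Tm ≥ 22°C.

n = 7

First 6 bases: GAGCGT → Tm = 20°C (< 22°C)
First 7 bases: GAGCGTT → Tm = 22°C (≥ 22°C)
Each additional base adds 2°C (A/T) or 4°C (G/C), so Tm is non-decreasing in n; n = 7 is the first length to reach 22°C.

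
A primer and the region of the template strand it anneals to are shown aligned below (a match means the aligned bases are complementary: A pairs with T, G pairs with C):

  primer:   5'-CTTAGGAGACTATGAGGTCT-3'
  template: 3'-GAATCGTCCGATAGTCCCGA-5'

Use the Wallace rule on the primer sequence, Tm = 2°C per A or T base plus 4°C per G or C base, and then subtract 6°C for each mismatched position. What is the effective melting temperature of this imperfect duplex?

Primer base counts: A=5, T=6, G=6, C=3 → A+T=11, G+C=9
Perfect-match Tm = 2(11) + 4(9) = 22 + 36 = 58°C
Mismatches (positions where the bases are not complementary): 4 (at positions 6, 9, 14, 18)
Effective Tm = 58 − 4×6 = 58 − 24 = 34°C

34°C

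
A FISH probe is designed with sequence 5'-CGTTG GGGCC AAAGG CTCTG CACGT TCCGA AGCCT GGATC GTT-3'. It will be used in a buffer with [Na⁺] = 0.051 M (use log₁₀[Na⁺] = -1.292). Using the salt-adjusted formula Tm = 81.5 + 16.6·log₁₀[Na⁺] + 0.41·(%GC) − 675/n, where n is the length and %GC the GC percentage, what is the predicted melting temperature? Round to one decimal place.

Length n = 43. Counting bases: C=12, G=14, A=7, T=10
G+C = 26, so %GC = 26/43 × 100 = 60.465%
Salt term: 16.6 × (-1.292) = -21.447
GC term: 0.41 × 60.465 = 24.791; length term: −675/43 = −15.698
Tm = 81.5 + (-21.447) + 24.791 − 15.698 = 69.146 → 69.1°C

69.1°C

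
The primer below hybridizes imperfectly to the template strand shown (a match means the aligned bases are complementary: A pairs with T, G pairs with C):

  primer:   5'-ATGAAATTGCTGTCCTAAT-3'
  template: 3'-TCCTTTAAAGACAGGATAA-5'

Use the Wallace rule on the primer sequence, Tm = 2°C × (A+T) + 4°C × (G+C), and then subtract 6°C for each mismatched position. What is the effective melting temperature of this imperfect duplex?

32°C

Primer base counts: A=6, T=7, G=3, C=3 → A+T=13, G+C=6
Perfect-match Tm = 2(13) + 4(6) = 26 + 24 = 50°C
Mismatches (positions where the bases are not complementary): 3 (at positions 2, 9, 18)
Effective Tm = 50 − 3×6 = 50 − 18 = 32°C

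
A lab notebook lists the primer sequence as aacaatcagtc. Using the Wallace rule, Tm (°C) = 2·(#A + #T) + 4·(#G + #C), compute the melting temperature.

Counting bases: A=5, G=1, T=2, C=3
AT pairs contribute 7, GC pairs contribute 4.
Tm = 2×7 + 4×4 = 30°C

30°C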